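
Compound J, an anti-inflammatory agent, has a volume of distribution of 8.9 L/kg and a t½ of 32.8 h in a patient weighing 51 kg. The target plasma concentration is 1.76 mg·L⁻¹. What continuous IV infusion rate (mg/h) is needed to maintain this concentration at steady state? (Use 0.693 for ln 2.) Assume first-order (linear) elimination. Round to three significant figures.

16.9 mg/h

Total Vd = 8.9 × 51 = 453.9 L
CL = 0.693 × Vd / t½ = 0.693 × 453.9 / 32.8 = 9.590 L/h
Infusion rate = CL × Css = 9.590 × 1.76 = 16.88 mg/h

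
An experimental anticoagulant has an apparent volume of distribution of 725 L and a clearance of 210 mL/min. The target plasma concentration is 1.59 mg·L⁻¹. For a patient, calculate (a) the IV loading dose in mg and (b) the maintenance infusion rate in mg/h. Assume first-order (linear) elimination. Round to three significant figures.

LD = Vd · C_target = 725.0 × 1.59 = 1153 mg
CL = 210 mL/min × 60/1000 = 12.60 L/h
Maintenance infusion rate = CL × Css = 12.60 × 1.59 = 20.03 mg/h

(a) 1150 mg; (b) 20.0 mg/h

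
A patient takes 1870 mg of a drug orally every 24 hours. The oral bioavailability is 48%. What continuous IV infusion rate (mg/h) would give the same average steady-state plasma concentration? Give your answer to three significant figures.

37.4 mg/h

Equivalent systemic input: infusion rate = F·D/τ.
Rate = 0.48 × 1870 / 24 = 37.40 mg/h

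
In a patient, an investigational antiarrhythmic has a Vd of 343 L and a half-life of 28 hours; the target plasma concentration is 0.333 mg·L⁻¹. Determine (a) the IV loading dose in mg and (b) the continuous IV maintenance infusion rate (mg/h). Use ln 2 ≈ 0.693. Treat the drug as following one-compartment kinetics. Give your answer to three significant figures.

(a) 114 mg; (b) 2.83 mg/h

LD = Vd × C = 343.0 × 0.333 = 114.2 mg
CL = 0.693 × Vd / t½ = 0.693 × 343.0 / 28 = 8.489 L/h
Infusion rate = CL × Css = 8.489 × 0.333 = 2.827 mg/h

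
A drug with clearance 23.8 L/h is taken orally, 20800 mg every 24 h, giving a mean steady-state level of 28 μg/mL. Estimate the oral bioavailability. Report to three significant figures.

F·D/τ = CL·Css at steady state → F = CL·Css·τ / D.
F = 23.8 × 28 × 24 / 20800 = 0.769

0.769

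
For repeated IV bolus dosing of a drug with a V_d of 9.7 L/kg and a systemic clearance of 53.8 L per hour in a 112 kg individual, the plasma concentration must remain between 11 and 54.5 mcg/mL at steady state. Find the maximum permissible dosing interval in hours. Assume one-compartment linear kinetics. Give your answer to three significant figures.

32.3 h

Vd(total) = 112 kg × 9.7 L/kg = 1086 L
k = CL / Vd = 53.80 / 1086 = 0.04954 h⁻¹
Between IV bolus doses, concentration decays as C = C₀·e^(−kτ), so C_peak/C_trough = e^(kτ).
τ_max = ln(C_peak/C_trough) / k = ln(54.5/11) / 0.04954 = 1.600 / 0.04954 = 32.30 h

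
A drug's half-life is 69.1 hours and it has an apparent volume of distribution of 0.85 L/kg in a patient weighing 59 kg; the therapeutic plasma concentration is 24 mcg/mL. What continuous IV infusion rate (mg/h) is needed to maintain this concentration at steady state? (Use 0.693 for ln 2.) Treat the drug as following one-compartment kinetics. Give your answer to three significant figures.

Vd = 0.85 L/kg × 59 kg = 50.15 L
CL = 0.693 × Vd / t½ = 0.693 × 50.15 / 69.1 = 0.5030 L/h
Infusion rate = CL × Css = 0.5030 × 24 = 12.07 mg/h

12.1 mg/h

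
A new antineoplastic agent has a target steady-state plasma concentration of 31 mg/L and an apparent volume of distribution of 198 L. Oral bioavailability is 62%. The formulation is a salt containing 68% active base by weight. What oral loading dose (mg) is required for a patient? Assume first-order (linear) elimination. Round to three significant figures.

14600 mg

LD = Vd × C / F / S = 198.0 × 31.00 / 0.62 / 0.68 = 14560 mg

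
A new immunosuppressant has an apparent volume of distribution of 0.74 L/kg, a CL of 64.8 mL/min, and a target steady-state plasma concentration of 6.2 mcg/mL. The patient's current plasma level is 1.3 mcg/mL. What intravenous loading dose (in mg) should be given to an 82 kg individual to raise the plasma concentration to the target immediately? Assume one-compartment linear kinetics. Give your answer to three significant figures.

297 mg

Vd(total) = 82 kg × 0.74 L/kg = 60.68 L
Concentration deficit ΔC = 6.2 − 1.3 = 4.900 mg/L
LD = Vd × ΔC = 60.68 × 4.900 = 297.3 mg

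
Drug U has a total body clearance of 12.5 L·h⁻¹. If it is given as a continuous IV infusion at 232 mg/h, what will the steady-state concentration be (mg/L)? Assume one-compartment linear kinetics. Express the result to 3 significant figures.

Css = rate / CL = 232 / 12.50 = 18.56 mg/L

18.6 mg/L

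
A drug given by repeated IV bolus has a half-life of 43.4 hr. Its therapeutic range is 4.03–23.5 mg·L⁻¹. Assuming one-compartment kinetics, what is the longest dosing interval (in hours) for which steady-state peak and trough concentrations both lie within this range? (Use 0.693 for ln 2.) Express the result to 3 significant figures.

110 h

k = 0.693 / t½ = 0.693 / 43.4 = 0.01597 h⁻¹
Between IV bolus doses, concentration decays as C = C₀·e^(−kτ), so C_peak/C_trough = e^(kτ).
τ_max = ln(C_peak/C_trough) / k = ln(23.5/4.03) / 0.01597 = 1.763 / 0.01597 = 110.4 h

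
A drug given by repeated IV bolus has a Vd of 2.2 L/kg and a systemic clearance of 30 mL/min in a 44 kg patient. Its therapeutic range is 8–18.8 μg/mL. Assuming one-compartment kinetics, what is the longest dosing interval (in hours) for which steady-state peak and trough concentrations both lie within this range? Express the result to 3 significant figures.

45.9 h

Total Vd = 2.2 × 44 = 96.80 L
CL = 30 mL/min = 30 × 0.06 = 1.800 L/h
k = CL / Vd = 1.800 / 96.80 = 0.01860 h⁻¹
Between IV bolus doses, concentration decays as C = C₀·e^(−kτ), so C_peak/C_trough = e^(kτ).
τ_max = ln(C_peak/C_trough) / k = ln(18.8/8) / 0.01860 = 0.8544 / 0.01860 = 45.94 h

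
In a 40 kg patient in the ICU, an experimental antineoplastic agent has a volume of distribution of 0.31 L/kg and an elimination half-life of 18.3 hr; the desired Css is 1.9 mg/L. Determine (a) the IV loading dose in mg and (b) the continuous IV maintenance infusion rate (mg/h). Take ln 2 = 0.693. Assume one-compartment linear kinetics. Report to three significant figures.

(a) 23.6 mg; (b) 0.892 mg/h

Total Vd = 0.31 × 40 = 12.40 L
LD = Vd × C = 12.40 × 1.9 = 23.56 mg
CL = 0.693 × Vd / t½ = 0.693 × 12.40 / 18.3 = 0.4696 L/h
Infusion rate = CL × Css = 0.4696 × 1.9 = 0.8922 mg/h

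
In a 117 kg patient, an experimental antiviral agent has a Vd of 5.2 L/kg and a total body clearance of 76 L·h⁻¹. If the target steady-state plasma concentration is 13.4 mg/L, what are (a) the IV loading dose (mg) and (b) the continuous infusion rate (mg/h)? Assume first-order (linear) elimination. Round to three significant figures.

Vd = 5.2 L/kg × 117 kg = 608.4 L
Loading dose = Vd × C = 608.4 × 13.4 = 8153 mg
Infusion rate = 76.00 L/h × 13.4 mg/L = 1018 mg/h

(a) 8150 mg; (b) 1020 mg/h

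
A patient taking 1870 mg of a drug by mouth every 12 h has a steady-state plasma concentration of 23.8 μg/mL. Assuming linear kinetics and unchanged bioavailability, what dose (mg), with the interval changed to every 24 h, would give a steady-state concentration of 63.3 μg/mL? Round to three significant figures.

9950 mg

With linear kinetics, Css is proportional to dose rate (D/τ) at fixed clearance.
D₂ = D₁ × (Css,target / Css,current) × (τ₂/τ₁) = 1870 × (63.3/23.8) × (24/12) = 9947 mg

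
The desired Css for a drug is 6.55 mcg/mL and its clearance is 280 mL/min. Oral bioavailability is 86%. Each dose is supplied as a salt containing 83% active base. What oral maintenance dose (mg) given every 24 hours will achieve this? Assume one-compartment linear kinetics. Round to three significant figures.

3700 mg

CL = 280 mL/min = 280 × 0.06 = 16.80 L/h
At steady state, dose per interval replaces the amount cleared in that interval: F·S·D/τ = CL·Css.
D = CL × Css × τ / F / S = 16.80 × 6.55 × 24 / 0.86 / 0.83 = 3700 mg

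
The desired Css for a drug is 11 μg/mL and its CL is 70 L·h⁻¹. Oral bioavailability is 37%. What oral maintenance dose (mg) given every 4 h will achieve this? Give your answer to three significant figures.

8320 mg

D = CL × Css × τ / F = 70.00 × 11 × 4 / 0.37 = 8324 mg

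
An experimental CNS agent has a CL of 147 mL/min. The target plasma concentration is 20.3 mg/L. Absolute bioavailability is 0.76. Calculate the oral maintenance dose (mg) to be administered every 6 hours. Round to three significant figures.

1410 mg

CL = 147 mL/min × 60/1000 = 8.820 L/h
At steady state, dose per interval replaces the amount cleared in that interval: F·D/τ = CL·Css.
D = CL × Css × τ / F = 8.820 × 20.3 × 6 / 0.76 = 1414 mg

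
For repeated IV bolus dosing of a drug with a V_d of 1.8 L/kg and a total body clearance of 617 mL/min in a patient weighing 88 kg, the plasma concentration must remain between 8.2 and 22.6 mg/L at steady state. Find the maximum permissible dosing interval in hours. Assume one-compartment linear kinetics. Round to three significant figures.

Vd(total) = 88 kg × 1.8 L/kg = 158.4 L
CL = 617 mL/min × 60/1000 = 37.02 L/h
k = CL / Vd = 37.02 / 158.4 = 0.2337 h⁻¹
Between IV bolus doses, concentration decays as C = C₀·e^(−kτ), so C_peak/C_trough = e^(kτ).
τ_max = ln(C_peak/C_trough) / k = ln(22.6/8.2) / 0.2337 = 1.014 / 0.2337 = 4.339 h

4.34 h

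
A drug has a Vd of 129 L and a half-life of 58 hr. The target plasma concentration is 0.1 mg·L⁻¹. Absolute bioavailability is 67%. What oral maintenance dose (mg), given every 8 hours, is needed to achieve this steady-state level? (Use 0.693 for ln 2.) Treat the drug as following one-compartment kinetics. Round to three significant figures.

1.84 mg

k = 0.693/58 = 0.01195 h⁻¹, so CL = k·Vd = 0.01195 × 129.0 = 1.542 L/h
D = CL × Css × τ / F = 1.542 × 0.1 × 8 / 0.67 = 1.841 mg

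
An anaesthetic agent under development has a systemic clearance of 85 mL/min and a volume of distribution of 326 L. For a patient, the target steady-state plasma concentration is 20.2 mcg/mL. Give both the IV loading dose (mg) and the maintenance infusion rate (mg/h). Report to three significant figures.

(a) 6590 mg; (b) 103 mg/h

Loading: fill Vd to C_target → 326.0 L × 20.2 mg/L = 6585 mg
Convert clearance: 85 mL/min × 60 min/h ÷ 1000 mL/L = 5.100 L/h
Maintenance infusion rate = CL × Css = 5.100 × 20.2 = 103.0 mg/h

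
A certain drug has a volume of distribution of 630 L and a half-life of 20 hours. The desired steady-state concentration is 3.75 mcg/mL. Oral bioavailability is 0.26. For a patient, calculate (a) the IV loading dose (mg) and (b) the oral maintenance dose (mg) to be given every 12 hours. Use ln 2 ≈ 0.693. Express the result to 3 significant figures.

(a) 2360 mg; (b) 3780 mg

LD = Vd × C = 630.0 × 3.75 = 2363 mg
CL = 0.693 × Vd / t½ = 0.693 × 630.0 / 20 = 21.83 L/h
D = CL × Css × τ / F = 21.83 × 3.75 × 12 / 0.26 = 3778 mg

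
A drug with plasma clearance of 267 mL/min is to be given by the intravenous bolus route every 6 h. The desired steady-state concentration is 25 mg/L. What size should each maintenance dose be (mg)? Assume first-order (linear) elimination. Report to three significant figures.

CL = 267 mL/min × 60/1000 = 16.02 L/h
D = CL × Css × τ = 16.02 × 25 × 6 = 2403 mg

2400 mg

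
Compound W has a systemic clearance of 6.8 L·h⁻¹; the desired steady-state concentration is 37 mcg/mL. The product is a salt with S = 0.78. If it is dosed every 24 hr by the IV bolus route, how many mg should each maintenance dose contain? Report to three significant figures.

D = CL × Css × τ / S = 6.800 × 37 × 24 / 0.78 = 7742 mg

7740 mg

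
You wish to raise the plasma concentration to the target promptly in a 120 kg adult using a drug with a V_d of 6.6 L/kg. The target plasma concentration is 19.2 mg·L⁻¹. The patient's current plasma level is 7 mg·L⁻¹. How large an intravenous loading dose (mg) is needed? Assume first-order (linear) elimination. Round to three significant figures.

Vd(total) = 120 kg × 6.6 L/kg = 792.0 L
Concentration deficit ΔC = 19.2 − 7 = 12.20 mg/L
LD = Vd × ΔC = 792.0 × 12.20 = 9662 mg

9660 mg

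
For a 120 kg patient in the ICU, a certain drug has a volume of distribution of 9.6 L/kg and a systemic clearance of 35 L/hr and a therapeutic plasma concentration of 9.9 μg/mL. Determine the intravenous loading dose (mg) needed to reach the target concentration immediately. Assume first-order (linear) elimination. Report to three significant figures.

Vd(total) = 120 kg × 9.6 L/kg = 1152 L
LD = Vd × C = 1152 × 9.900 = 11400 mg

11400 mg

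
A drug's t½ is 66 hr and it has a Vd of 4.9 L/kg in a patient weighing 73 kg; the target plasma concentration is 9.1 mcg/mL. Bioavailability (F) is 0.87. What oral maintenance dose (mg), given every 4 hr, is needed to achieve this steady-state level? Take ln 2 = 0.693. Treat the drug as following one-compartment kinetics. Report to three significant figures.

157 mg

Vd(total) = 73 kg × 4.9 L/kg = 357.7 L
CL = ln 2 · Vd / t½ = 0.693 × 357.7 / 66 = 3.756 L/h
D = CL × Css × τ / F = 3.756 × 9.1 × 4 / 0.87 = 157.1 mg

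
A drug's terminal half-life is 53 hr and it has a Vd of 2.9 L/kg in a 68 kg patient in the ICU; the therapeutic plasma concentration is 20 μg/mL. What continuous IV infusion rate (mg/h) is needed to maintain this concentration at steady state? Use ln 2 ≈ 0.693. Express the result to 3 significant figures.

51.6 mg/h

Vd(total) = 68 kg × 2.9 L/kg = 197.2 L
CL = 0.693 × Vd / t½ = 0.693 × 197.2 / 53 = 2.578 L/h
Infusion rate = CL × Css = 2.578 × 20 = 51.56 mg/h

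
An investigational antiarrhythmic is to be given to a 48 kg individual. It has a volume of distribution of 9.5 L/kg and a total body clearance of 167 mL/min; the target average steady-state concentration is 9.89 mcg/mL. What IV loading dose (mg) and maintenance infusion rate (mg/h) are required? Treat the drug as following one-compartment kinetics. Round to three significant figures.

Vd = 9.5 L/kg × 48 kg = 456.0 L
Loading: fill Vd to C_target → 456.0 L × 9.89 mg/L = 4510 mg
CL = 167 mL/min × 60/1000 = 10.02 L/h
Maintenance: replace elimination → rate = CL × Css = 10.02 × 9.89 = 99.10 mg/h

(a) 4510 mg; (b) 99.1 mg/h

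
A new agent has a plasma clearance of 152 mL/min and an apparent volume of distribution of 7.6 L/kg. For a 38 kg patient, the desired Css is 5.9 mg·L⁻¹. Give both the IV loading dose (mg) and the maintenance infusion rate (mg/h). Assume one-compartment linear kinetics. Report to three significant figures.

(a) 1700 mg; (b) 53.8 mg/h

Total Vd = 7.6 × 38 = 288.8 L
Loading: fill Vd to C_target → 288.8 L × 5.9 mg/L = 1704 mg
CL = 152 mL/min × 60/1000 = 9.120 L/h
Maintenance: replace elimination → rate = CL × Css = 9.120 × 5.9 = 53.81 mg/h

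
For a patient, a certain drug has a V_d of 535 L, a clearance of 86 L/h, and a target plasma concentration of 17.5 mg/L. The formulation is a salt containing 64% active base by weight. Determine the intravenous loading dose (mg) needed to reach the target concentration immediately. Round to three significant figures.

LD = Vd × C / S = 535.0 × 17.50 / 0.64 = 14630 mg

14600 mg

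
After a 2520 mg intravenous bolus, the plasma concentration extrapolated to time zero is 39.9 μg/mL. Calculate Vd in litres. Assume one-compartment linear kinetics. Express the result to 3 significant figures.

63.2 L

Immediately after an IV bolus, C₀ = Dose / Vd, so Vd = Dose / C₀.
Vd = 2520 / 39.9 = 63.16 L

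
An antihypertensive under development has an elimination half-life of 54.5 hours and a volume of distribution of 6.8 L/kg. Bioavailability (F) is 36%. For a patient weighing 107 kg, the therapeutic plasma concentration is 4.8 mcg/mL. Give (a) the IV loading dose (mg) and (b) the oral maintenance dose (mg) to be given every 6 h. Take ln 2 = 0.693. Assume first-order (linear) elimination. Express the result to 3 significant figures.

(a) 3490 mg; (b) 740 mg

Vd(total) = 107 kg × 6.8 L/kg = 727.6 L
LD = Vd × C = 727.6 × 4.8 = 3492 mg
CL = 0.693 × Vd / t½ = 0.693 × 727.6 / 54.5 = 9.252 L/h
D = CL × Css × τ / F = 9.252 × 4.8 × 6 / 0.36 = 740.2 mg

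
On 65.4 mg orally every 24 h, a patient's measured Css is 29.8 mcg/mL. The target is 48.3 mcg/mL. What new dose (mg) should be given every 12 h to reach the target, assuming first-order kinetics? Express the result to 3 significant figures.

For first-order elimination, Css ∝ F·D/(CL·τ); F and CL are unchanged, so Css ∝ D/τ.
D₂ = D₁ × (Css,target / Css,current) × (τ₂/τ₁) = 65.4 × (48.3/29.8) × (12/24) = 53.00 mg

53.0 mg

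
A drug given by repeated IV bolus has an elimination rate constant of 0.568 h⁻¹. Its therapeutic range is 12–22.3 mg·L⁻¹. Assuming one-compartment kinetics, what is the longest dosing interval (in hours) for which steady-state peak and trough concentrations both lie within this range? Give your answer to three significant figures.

Between IV bolus doses, concentration decays as C = C₀·e^(−kτ), so C_peak/C_trough = e^(kτ).
τ_max = ln(C_peak/C_trough) / k = ln(22.3/12) / 0.5680 = 0.6197 / 0.5680 = 1.091 h

1.09 h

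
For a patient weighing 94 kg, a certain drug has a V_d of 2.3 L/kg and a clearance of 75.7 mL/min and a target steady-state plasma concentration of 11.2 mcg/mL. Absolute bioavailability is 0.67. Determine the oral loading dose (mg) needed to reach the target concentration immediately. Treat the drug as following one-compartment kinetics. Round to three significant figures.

3610 mg

Vd(total) = 94 kg × 2.3 L/kg = 216.2 L
LD is governed by Vd — clearance does not enter the loading-dose calculation.
LD = Vd × C / F = 216.2 × 11.20 / 0.67 = 3614 mg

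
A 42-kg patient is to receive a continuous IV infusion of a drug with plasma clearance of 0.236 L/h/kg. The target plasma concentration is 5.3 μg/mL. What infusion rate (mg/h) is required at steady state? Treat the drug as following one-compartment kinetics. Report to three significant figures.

52.5 mg/h

CL = 0.236 L/h/kg × 42 kg = 9.912 L/h
Rate = CL × Css = 9.912 × 5.3 = 52.53 mg/h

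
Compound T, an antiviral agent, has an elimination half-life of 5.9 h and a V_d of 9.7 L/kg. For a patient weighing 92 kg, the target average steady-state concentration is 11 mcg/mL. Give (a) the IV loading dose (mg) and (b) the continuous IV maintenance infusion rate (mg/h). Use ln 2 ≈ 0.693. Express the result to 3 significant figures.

(a) 9820 mg; (b) 1150 mg/h

Total Vd = 9.7 × 92 = 892.4 L
LD = Vd × C = 892.4 × 11 = 9816 mg
CL = 0.693 × Vd / t½ = 0.693 × 892.4 / 5.9 = 104.8 L/h
Infusion rate = CL × Css = 104.8 × 11 = 1153 mg/h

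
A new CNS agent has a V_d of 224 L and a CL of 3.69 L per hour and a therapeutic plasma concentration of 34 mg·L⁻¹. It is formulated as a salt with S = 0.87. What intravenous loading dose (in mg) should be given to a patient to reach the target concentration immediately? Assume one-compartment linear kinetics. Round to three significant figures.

8750 mg

LD = Vd × C / S = 224.0 × 34.00 / 0.87 = 8754 mg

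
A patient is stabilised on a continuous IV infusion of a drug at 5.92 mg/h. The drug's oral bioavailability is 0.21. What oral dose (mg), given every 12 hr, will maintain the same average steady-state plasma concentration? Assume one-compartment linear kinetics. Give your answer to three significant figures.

338 mg

To maintain the same Css, the systemic dosing rate must be unchanged: F·D/τ = infusion rate.
D = rate × τ / F = 5.92 × 12 / 0.21 = 338.3 mg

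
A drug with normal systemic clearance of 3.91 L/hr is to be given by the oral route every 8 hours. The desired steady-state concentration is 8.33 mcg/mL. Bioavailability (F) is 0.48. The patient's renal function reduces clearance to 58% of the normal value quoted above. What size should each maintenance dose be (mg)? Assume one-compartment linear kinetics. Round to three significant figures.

Patient clearance = 0.58 × 3.910 = 2.268 L/h
At steady state, dose per interval replaces the amount cleared in that interval: F·D/τ = CL·Css.
D = CL × Css × τ / F = 2.268 × 8.33 × 8 / 0.48 = 314.9 mg

315 mg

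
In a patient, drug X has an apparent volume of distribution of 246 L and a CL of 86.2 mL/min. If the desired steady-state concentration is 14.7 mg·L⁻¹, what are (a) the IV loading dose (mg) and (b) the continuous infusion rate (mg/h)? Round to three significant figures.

Loading: fill Vd to C_target → 246.0 L × 14.7 mg/L = 3616 mg
CL = 86.2 mL/min = 86.2 × 0.06 = 5.172 L/h
Maintenance infusion rate = CL × Css = 5.172 × 14.7 = 76.03 mg/h

(a) 3620 mg; (b) 76.0 mg/h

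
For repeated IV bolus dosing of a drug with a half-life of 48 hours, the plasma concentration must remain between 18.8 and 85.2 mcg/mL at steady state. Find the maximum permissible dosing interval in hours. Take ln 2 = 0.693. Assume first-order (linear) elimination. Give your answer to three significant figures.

105 h

k = 0.693 / t½ = 0.693 / 48 = 0.01444 h⁻¹
Between IV bolus doses, concentration decays as C = C₀·e^(−kτ), so C_peak/C_trough = e^(kτ).
τ_max = ln(C_peak/C_trough) / k = ln(85.2/18.8) / 0.01444 = 1.511 / 0.01444 = 104.6 h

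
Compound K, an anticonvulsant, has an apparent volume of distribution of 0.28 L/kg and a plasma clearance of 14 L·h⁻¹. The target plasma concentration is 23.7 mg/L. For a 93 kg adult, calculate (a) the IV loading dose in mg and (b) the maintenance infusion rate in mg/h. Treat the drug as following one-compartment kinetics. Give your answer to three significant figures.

(a) 617 mg; (b) 332 mg/h

Vd(total) = 93 kg × 0.28 L/kg = 26.04 L
LD = Vd · C_target = 26.04 × 23.7 = 617.1 mg
Infusion rate = 14.00 L/h × 23.7 mg/L = 331.8 mg/h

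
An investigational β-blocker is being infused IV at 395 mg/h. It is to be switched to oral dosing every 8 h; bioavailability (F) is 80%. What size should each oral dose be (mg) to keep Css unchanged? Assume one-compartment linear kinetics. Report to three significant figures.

3950 mg

To maintain the same Css, the systemic dosing rate must be unchanged: F·D/τ = infusion rate.
D = rate × τ / F = 395 × 8 / 0.8 = 3950 mg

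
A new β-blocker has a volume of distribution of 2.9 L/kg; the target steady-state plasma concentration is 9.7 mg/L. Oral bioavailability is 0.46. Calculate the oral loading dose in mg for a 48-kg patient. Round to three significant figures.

Vd = 2.9 L/kg × 48 kg = 139.2 L
LD = Vd × C / F = 139.2 × 9.700 / 0.46 = 2935 mg

2940 mg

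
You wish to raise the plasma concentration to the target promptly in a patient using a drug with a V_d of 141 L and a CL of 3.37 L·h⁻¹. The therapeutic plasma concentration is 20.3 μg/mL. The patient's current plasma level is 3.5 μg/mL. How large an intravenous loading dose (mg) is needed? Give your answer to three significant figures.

2370 mg

Concentration deficit ΔC = 20.3 − 3.5 = 16.80 mg/L
LD = Vd × ΔC = 141.0 × 16.80 = 2369 mg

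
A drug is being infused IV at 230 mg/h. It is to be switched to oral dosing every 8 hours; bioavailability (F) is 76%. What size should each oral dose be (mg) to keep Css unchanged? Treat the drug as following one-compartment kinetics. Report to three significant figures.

To maintain the same Css, the systemic dosing rate must be unchanged: F·D/τ = infusion rate.
D = rate × τ / F = 230 × 8 / 0.76 = 2421 mg

2420 mg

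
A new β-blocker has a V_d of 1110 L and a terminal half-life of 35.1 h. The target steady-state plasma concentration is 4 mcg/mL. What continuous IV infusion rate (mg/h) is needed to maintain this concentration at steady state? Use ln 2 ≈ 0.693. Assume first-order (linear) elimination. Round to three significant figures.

CL = 0.693 × Vd / t½ = 0.693 × 1110 / 35.1 = 21.92 L/h
Infusion rate = CL × Css = 21.92 × 4 = 87.68 mg/h

87.7 mg/h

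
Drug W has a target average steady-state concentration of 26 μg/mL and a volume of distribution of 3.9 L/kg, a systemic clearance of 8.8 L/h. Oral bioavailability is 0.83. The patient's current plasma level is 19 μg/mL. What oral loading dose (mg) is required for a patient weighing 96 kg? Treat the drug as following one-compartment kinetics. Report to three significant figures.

Total Vd = 3.9 × 96 = 374.4 L
LD is governed by Vd — clearance does not enter the loading-dose calculation.
Concentration deficit ΔC = 26 − 19 = 7.000 mg/L
LD = Vd × ΔC / F = 374.4 × 7.000 / 0.83 = 3158 mg

3160 mg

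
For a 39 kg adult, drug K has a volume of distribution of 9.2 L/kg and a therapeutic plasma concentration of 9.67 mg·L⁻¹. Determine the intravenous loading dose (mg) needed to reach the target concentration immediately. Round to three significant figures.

Vd = 9.2 L/kg × 39 kg = 358.8 L
LD = Vd × C = 358.8 × 9.670 = 3470 mg

3470 mg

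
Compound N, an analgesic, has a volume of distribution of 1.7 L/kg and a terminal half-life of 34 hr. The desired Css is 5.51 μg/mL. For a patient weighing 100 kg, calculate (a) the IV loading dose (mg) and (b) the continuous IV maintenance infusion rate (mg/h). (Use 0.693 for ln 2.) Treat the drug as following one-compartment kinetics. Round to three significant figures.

(a) 937 mg; (b) 19.1 mg/h

Vd = 1.7 L/kg × 100 kg = 170.0 L
LD = Vd × C = 170.0 × 5.51 = 936.7 mg
CL = 0.693 × Vd / t½ = 0.693 × 170.0 / 34 = 3.465 L/h
Infusion rate = CL × Css = 3.465 × 5.51 = 19.09 mg/h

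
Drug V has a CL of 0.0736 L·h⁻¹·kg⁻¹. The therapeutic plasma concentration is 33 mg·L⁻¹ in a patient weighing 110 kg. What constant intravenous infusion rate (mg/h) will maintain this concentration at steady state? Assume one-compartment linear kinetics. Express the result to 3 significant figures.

CL = 0.0736 L·h⁻¹·kg⁻¹ × 110 kg = 8.096 L/h
Rate = CL × Css = 8.096 × 33 = 267.2 mg/h

267 mg/h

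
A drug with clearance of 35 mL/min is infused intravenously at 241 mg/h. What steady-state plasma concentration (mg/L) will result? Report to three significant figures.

CL = 35 mL/min = 35 × 0.06 = 2.100 L/h
Css = rate / CL = 241 / 2.100 = 114.8 mg/L

115 mg/L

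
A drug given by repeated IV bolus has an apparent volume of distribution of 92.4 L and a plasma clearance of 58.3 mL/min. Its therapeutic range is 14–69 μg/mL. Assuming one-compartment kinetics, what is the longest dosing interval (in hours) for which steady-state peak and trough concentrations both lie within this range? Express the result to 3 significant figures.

42.1 h

CL = 58.3 mL/min = 58.3 × 0.06 = 3.498 L/h
k = CL / Vd = 3.498 / 92.40 = 0.03786 h⁻¹
Between IV bolus doses, concentration decays as C = C₀·e^(−kτ), so C_peak/C_trough = e^(kτ).
τ_max = ln(C_peak/C_trough) / k = ln(69/14) / 0.03786 = 1.595 / 0.03786 = 42.13 h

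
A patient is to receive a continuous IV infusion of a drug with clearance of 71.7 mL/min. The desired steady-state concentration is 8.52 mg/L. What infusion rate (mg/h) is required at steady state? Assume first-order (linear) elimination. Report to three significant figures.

36.7 mg/h

Convert clearance: 71.7 mL/min × 60 min/h ÷ 1000 mL/L = 4.302 L/h
At steady state, infusion rate equals elimination rate: rate in = CL × Css.
Rate = CL × Css = 4.302 × 8.52 = 36.65 mg/h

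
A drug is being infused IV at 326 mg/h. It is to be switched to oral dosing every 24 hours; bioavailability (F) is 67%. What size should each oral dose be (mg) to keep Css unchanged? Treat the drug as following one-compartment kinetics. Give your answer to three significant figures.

11700 mg

To maintain the same Css, the systemic dosing rate must be unchanged: F·D/τ = infusion rate.
D = rate × τ / F = 326 × 24 / 0.67 = 11680 mg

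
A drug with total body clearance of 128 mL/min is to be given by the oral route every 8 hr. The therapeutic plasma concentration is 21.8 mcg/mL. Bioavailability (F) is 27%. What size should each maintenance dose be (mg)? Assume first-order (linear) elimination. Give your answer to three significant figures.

CL = 128 mL/min = 128 × 0.06 = 7.680 L/h
D = CL × Css × τ / F = 7.680 × 21.8 × 8 / 0.27 = 4961 mg

4960 mg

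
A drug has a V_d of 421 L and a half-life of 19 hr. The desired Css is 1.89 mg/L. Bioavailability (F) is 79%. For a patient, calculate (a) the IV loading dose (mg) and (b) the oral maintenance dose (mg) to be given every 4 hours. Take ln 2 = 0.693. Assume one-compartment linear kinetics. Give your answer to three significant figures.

(a) 796 mg; (b) 147 mg

LD = Vd × C = 421.0 × 1.89 = 795.7 mg
CL = 0.693 × Vd / t½ = 0.693 × 421.0 / 19 = 15.36 L/h
D = CL × Css × τ / F = 15.36 × 1.89 × 4 / 0.79 = 147.0 mg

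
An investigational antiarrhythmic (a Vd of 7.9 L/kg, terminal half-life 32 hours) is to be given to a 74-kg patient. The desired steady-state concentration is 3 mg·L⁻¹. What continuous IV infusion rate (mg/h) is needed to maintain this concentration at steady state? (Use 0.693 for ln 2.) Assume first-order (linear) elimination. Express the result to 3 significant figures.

38.0 mg/h

Vd = 7.9 L/kg × 74 kg = 584.6 L
CL = ln 2 · Vd / t½ = 0.693 × 584.6 / 32 = 12.66 L/h
Infusion rate = CL × Css = 12.66 × 3 = 37.98 mg/h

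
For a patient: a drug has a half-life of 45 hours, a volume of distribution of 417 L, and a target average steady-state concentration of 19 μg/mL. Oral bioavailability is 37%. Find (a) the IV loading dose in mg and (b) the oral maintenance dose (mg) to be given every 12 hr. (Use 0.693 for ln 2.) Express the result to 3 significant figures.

(a) 7920 mg; (b) 3960 mg

LD = Vd × C = 417.0 × 19 = 7923 mg
CL = 0.693 × Vd / t½ = 0.693 × 417.0 / 45 = 6.422 L/h
D = CL × Css × τ / F = 6.422 × 19 × 12 / 0.37 = 3957 mg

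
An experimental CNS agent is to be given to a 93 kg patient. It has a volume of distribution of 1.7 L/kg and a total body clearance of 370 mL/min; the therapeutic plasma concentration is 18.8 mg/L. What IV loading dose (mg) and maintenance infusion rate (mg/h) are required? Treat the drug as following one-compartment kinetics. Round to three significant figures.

Vd(total) = 93 kg × 1.7 L/kg = 158.1 L
Loading: fill Vd to C_target → 158.1 L × 18.8 mg/L = 2972 mg
CL = 370 mL/min = 370 × 0.06 = 22.20 L/h
Maintenance: replace elimination → rate = CL × Css = 22.20 × 18.8 = 417.4 mg/h

(a) 2970 mg; (b) 417 mg/h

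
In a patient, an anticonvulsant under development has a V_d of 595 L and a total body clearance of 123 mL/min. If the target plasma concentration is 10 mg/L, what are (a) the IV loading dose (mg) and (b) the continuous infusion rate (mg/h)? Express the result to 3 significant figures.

LD = Vd · C_target = 595.0 × 10 = 5950 mg
Convert clearance: 123 mL/min × 60 min/h ÷ 1000 mL/L = 7.380 L/h
Maintenance: replace elimination → rate = CL × Css = 7.380 × 10 = 73.80 mg/h

(a) 5950 mg; (b) 73.8 mg/h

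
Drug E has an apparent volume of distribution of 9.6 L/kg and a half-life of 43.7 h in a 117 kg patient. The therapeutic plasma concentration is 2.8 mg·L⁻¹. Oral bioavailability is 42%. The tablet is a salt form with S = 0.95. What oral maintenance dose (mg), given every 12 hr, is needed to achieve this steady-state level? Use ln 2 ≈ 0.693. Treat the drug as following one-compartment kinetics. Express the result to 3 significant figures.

1500 mg

Vd(total) = 117 kg × 9.6 L/kg = 1123 L
CL = ln 2 · Vd / t½ = 0.693 × 1123 / 43.7 = 17.81 L/h
D = CL × Css × τ / F / S = 17.81 × 2.8 × 12 / 0.42 / 0.95 = 1500 mg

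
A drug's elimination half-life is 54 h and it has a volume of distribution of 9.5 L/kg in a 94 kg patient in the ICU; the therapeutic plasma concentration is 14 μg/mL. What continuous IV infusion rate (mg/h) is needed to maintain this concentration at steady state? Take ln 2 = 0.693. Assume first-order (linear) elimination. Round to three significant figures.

Vd = 9.5 L/kg × 94 kg = 893.0 L
CL = ln 2 · Vd / t½ = 0.693 × 893.0 / 54 = 11.46 L/h
Infusion rate = CL × Css = 11.46 × 14 = 160.4 mg/h

160 mg/h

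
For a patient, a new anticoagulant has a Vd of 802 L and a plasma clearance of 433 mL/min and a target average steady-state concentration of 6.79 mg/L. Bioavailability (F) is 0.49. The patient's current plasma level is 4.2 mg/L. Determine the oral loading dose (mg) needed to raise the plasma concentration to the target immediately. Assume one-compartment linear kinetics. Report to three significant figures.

Concentration deficit ΔC = 6.79 − 4.2 = 2.590 mg/L
LD = Vd × ΔC / F = 802.0 × 2.590 / 0.49 = 4239 mg

4240 mg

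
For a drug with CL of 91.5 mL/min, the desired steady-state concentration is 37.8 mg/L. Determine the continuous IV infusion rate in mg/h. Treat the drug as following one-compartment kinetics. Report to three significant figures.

CL = 91.5 mL/min = 91.5 × 0.06 = 5.490 L/h
Rate = CL × Css = 5.490 × 37.8 = 207.5 mg/h

208 mg/h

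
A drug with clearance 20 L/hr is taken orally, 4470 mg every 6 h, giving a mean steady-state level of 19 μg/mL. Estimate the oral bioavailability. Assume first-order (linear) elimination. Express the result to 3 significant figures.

0.510

F·D/τ = CL·Css at steady state → F = CL·Css·τ / D.
F = 20 × 19 × 6 / 4470 = 0.510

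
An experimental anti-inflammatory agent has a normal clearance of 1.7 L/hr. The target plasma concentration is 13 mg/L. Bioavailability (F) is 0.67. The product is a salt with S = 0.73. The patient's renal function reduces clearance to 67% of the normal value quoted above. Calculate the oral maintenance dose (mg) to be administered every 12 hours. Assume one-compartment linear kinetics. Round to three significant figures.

363 mg

Patient clearance = 0.67 × 1.700 = 1.139 L/h
At steady state, dose per interval replaces the amount cleared in that interval: F·S·D/τ = CL·Css.
D = CL × Css × τ / F / S = 1.139 × 13 × 12 / 0.67 / 0.73 = 363.3 mg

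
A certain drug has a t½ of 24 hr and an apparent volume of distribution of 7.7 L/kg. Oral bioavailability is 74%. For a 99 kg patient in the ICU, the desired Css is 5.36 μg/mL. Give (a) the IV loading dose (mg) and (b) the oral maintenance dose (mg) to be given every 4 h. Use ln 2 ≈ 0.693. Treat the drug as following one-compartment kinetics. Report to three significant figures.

Total Vd = 7.7 × 99 = 762.3 L
LD = Vd × C = 762.3 × 5.36 = 4086 mg
CL = 0.693 × Vd / t½ = 0.693 × 762.3 / 24 = 22.01 L/h
D = CL × Css × τ / F = 22.01 × 5.36 × 4 / 0.74 = 637.7 mg

(a) 4090 mg; (b) 638 mg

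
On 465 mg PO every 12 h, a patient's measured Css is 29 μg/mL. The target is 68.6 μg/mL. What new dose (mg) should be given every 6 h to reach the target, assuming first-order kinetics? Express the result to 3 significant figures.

With linear kinetics, Css is proportional to dose rate (D/τ) at fixed clearance.
D₂ = D₁ × (Css,target / Css,current) × (τ₂/τ₁) = 465 × (68.6/29) × (6/12) = 550.0 mg

550 mg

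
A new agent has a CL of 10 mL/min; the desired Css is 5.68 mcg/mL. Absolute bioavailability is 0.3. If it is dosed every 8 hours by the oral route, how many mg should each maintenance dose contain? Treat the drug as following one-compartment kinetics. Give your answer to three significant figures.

CL = 10 mL/min × 60/1000 = 0.6000 L/h
D = CL × Css × τ / F = 0.6000 × 5.68 × 8 / 0.3 = 90.88 mg

90.9 mg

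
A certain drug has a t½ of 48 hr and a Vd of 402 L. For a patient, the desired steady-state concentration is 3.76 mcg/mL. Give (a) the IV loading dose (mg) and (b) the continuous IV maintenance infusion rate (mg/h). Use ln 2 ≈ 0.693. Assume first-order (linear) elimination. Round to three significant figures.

LD = Vd × C = 402.0 × 3.76 = 1512 mg
CL = 0.693 × Vd / t½ = 0.693 × 402.0 / 48 = 5.804 L/h
Infusion rate = CL × Css = 5.804 × 3.76 = 21.82 mg/h

(a) 1510 mg; (b) 21.8 mg/h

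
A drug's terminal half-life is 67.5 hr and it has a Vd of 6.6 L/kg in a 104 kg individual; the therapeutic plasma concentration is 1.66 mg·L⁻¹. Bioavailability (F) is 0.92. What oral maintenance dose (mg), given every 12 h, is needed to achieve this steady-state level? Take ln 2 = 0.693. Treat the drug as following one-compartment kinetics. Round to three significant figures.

153 mg

Vd = 6.6 L/kg × 104 kg = 686.4 L
CL = ln 2 · Vd / t½ = 0.693 × 686.4 / 67.5 = 7.047 L/h
D = CL × Css × τ / F = 7.047 × 1.66 × 12 / 0.92 = 152.6 mg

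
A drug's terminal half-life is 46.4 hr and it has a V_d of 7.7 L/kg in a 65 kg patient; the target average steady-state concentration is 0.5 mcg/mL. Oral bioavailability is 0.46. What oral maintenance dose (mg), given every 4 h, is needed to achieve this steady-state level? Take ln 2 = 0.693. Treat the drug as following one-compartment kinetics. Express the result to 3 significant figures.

32.5 mg

Total Vd = 7.7 × 65 = 500.5 L
CL = ln 2 · Vd / t½ = 0.693 × 500.5 / 46.4 = 7.475 L/h
D = CL × Css × τ / F = 7.475 × 0.5 × 4 / 0.46 = 32.50 mg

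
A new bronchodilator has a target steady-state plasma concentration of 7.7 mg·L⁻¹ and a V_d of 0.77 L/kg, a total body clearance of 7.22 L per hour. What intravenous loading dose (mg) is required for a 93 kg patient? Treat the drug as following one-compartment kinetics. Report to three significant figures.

Vd = 0.77 L/kg × 93 kg = 71.61 L
LD = Vd × C = 71.61 × 7.700 = 551.4 mg

551 mg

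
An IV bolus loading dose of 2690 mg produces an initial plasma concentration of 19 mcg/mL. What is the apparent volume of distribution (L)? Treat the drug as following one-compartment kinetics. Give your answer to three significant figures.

Immediately after an IV bolus, C₀ = Dose / Vd, so Vd = Dose / C₀.
Vd = 2690 / 19 = 141.6 L

142 L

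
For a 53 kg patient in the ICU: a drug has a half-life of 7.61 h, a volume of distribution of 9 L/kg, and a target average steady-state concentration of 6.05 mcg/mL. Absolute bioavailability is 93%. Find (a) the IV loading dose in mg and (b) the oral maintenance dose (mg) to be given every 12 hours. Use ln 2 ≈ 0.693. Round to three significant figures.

(a) 2890 mg; (b) 3390 mg

Vd = 9 L/kg × 53 kg = 477.0 L
LD = Vd × C = 477.0 × 6.05 = 2886 mg
CL = 0.693 × Vd / t½ = 0.693 × 477.0 / 7.61 = 43.44 L/h
D = CL × Css × τ / F = 43.44 × 6.05 × 12 / 0.93 = 3391 mg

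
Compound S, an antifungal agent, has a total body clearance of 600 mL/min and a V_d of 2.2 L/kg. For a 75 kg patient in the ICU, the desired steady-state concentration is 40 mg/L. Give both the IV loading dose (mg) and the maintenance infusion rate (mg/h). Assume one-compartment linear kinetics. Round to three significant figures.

Total Vd = 2.2 × 75 = 165.0 L
LD = Vd · C_target = 165.0 × 40 = 6600 mg
CL = 600 mL/min × 60/1000 = 36.00 L/h
Infusion rate = 36.00 L/h × 40 mg/L = 1440 mg/h

(a) 6600 mg; (b) 1440 mg/h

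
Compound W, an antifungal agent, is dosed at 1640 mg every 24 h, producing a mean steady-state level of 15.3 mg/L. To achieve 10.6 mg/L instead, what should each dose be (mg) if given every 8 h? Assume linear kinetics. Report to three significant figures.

379 mg

For first-order elimination, Css ∝ F·D/(CL·τ); F and CL are unchanged, so Css ∝ D/τ.
D₂ = D₁ × (Css,target / Css,current) × (τ₂/τ₁) = 1640 × (10.6/15.3) × (8/24) = 378.7 mg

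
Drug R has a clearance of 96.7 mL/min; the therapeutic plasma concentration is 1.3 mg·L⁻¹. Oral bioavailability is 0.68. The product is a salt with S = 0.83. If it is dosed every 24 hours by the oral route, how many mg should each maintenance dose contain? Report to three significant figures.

321 mg

Convert clearance: 96.7 mL/min × 60 min/h ÷ 1000 mL/L = 5.802 L/h
At steady state, dose per interval replaces the amount cleared in that interval: F·S·D/τ = CL·Css.
D = CL × Css × τ / F / S = 5.802 × 1.3 × 24 / 0.68 / 0.83 = 320.7 mg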